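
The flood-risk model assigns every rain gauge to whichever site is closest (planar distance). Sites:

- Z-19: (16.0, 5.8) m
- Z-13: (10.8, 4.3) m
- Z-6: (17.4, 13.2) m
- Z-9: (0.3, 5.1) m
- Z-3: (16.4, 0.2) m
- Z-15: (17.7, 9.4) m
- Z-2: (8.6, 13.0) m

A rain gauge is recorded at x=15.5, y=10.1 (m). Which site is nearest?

Squared distances to each site:
Z-19: 18.740; Z-13: 55.730; Z-6: 13.220; Z-9: 256.040; Z-3: 98.820; Z-15: 5.330; Z-2: 56.020.
Minimum at Z-15.

Z-15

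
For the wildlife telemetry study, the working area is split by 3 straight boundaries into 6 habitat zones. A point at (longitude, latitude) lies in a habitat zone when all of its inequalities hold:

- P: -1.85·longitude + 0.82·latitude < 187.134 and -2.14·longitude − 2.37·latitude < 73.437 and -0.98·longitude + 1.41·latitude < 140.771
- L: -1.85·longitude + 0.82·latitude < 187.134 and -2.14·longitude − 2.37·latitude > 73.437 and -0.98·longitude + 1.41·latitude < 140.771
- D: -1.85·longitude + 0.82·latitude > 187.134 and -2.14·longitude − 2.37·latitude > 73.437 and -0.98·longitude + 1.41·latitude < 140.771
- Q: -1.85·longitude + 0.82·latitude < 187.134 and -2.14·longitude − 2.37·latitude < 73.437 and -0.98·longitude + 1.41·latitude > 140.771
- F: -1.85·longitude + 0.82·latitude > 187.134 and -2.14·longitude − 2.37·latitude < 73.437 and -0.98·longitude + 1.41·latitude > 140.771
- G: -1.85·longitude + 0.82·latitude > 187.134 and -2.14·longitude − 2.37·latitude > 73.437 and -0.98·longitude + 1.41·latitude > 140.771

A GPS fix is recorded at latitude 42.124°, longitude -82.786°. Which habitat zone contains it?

D

-1.85·-82.786 + 0.82·42.124 = 187.696, which is > 187.134
-2.14·-82.786 − 2.37·42.124 = 77.328, which is > 73.437
-0.98·-82.786 + 1.41·42.124 = 140.525, which is < 140.771
This sign pattern matches D.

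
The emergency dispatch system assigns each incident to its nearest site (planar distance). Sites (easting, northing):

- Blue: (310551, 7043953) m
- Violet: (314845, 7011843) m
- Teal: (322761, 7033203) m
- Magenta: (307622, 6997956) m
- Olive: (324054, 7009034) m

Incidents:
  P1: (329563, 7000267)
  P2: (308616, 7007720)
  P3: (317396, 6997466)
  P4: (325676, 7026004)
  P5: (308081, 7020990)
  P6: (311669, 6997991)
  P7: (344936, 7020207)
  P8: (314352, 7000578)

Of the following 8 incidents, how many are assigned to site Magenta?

3

P1 → Olive
P2 → Violet
P3 → Magenta
P4 → Teal
P5 → Violet
P6 → Magenta
P7 → Olive
P8 → Magenta
3 of the 8 go to Magenta.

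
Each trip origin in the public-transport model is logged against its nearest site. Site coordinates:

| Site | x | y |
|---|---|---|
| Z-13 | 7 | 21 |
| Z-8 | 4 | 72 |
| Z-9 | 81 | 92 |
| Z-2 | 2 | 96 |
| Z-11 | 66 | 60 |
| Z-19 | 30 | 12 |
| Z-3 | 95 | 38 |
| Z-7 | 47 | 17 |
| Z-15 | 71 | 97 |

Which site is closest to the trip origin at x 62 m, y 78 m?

Squared distances to each site:
Z-13: 6274.000; Z-8: 3400.000; Z-9: 557.000; Z-2: 3924.000; Z-11: 340.000; Z-19: 5380.000; Z-3: 2689.000; Z-7: 3946.000; Z-15: 442.000.
Minimum at Z-11.

Z-11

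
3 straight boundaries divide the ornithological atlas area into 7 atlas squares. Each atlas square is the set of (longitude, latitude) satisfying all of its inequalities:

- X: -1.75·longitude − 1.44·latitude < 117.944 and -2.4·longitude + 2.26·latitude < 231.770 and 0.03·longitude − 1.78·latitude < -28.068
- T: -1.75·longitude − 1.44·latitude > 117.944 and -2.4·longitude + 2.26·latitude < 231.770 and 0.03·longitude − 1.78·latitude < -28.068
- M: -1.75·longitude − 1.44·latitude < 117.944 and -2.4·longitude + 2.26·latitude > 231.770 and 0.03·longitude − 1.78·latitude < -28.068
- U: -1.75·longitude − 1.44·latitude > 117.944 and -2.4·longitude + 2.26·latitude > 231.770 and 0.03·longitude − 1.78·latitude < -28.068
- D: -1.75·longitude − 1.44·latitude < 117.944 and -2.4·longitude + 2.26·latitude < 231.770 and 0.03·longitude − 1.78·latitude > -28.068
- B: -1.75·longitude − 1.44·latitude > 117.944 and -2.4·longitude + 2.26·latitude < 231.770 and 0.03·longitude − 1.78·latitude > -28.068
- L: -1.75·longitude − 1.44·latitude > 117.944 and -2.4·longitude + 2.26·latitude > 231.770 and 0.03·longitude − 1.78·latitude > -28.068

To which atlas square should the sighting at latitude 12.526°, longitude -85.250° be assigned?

L

-1.75·-85.250 − 1.44·12.526 = 131.150, which is > 117.944
-2.4·-85.250 + 2.26·12.526 = 232.909, which is > 231.770
0.03·-85.250 − 1.78·12.526 = -24.854, which is > -28.068
This sign pattern matches L.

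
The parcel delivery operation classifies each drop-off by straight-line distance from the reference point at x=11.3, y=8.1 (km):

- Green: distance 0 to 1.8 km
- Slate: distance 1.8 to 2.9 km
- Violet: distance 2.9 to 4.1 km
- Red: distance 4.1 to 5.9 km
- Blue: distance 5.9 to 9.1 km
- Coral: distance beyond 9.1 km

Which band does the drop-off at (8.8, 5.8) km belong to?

Violet

Distance = √((8.8−11.3)² + (5.8−8.1)²) = √(6.250 + 5.290) = 3.397 km.
2.9 ≤ 3.397 < 4.1 → Violet.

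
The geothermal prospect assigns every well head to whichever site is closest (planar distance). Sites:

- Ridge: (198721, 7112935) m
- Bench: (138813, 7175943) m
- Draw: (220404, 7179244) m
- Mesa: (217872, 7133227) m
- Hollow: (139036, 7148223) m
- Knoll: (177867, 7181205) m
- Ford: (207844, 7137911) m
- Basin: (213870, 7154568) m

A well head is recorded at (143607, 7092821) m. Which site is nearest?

Squared distances to each site:
Ridge: 3442125992.000; Bench: 6932249320.000; Draw: 13366714138.000; Mesa: 7147935061.000; Hollow: 3090275645.000; Knoll: 8985479056.000; Ford: 6159500269.000; Basin: 8749581178.000.
Minimum at Hollow.

Hollow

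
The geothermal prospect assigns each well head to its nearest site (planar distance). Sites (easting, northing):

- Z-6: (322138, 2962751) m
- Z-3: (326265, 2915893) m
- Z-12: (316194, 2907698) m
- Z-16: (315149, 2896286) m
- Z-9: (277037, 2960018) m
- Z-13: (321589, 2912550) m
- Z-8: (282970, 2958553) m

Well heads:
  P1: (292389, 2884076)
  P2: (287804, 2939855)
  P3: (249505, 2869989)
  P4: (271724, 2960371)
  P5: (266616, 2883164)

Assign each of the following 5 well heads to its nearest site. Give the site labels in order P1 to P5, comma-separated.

P1 → Z-16 (d²=667101700.00)
P2 → Z-8 (d²=372982760.00)
P3 → Z-16 (d²=5000666945.00)
P4 → Z-9 (d²=28352578.00)
P5 → Z-16 (d²=2527638973.00)

Z-16, Z-8, Z-16, Z-9, Z-16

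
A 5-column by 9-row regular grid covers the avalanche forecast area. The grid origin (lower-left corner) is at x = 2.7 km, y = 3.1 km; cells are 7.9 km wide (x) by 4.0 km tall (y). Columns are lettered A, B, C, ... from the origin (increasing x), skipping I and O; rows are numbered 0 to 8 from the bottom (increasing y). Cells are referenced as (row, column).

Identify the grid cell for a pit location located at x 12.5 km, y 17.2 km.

(3, B)

Column index: ⌊(12.5 − 2.7) / 7.9⌋ = ⌊1.241⌋ = 1 → column B
Row offset from origin: ⌊(17.2 − 3.1) / 4.0⌋ = ⌊3.525⌋ = 3 → row 3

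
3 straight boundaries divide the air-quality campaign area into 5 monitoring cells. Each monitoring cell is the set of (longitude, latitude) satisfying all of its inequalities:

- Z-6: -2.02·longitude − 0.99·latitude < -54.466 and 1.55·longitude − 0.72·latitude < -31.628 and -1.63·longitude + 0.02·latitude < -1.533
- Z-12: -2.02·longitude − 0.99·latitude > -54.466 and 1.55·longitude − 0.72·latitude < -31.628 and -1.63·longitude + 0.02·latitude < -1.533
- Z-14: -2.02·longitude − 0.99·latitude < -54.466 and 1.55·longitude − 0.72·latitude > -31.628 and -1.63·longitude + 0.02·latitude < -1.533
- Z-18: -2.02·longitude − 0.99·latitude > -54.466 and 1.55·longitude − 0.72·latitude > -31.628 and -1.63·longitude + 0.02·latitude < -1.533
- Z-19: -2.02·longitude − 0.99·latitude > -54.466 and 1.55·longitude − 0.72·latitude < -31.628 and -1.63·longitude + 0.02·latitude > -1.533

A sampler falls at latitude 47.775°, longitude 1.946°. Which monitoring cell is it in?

-2.02·1.946 − 0.99·47.775 = -51.228, which is > -54.466
1.55·1.946 − 0.72·47.775 = -31.382, which is > -31.628
-1.63·1.946 + 0.02·47.775 = -2.216, which is < -1.533
This sign pattern matches Z-18.

Z-18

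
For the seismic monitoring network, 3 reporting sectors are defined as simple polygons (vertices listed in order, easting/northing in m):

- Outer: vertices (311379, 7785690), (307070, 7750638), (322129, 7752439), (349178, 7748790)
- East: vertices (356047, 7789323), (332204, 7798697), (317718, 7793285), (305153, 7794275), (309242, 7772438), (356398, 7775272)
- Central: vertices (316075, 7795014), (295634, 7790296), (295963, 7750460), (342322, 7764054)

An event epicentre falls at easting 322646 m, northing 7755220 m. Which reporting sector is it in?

Outer

Cast a ray rightward from (322646, 7755220). For each polygon, the edges (by vertex number in listed order) whose endpoints lie on opposite sides of northing = 7755220, where each meets that height, and whether that is right or left of the point:
Outer: 1–2 at easting≈307633.3 (left), 4–1 at easting≈342591.3 (right) → 1 crossing.
East: no edge straddles that height → 0 crossings.
Central: 2–3 at easting≈295923.7 (left), 3–4 at easting≈312195.8 (left) → 0 crossings.
Only Outer has an odd count, so the point is inside Outer.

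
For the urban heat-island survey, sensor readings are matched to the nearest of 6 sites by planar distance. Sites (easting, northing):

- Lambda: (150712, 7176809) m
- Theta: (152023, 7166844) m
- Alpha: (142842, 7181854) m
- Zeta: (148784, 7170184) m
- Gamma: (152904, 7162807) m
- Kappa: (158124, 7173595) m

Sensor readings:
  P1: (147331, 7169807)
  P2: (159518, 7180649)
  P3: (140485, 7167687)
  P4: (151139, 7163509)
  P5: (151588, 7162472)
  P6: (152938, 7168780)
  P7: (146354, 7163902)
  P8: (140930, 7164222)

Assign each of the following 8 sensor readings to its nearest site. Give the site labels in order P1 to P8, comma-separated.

Zeta, Kappa, Zeta, Gamma, Gamma, Theta, Theta, Zeta

P1 → Zeta (d²=2253338.00)
P2 → Kappa (d²=51702152.00)
P3 → Zeta (d²=75108410.00)
P4 → Gamma (d²=3608029.00)
P5 → Gamma (d²=1844081.00)
P6 → Theta (d²=4585321.00)
P7 → Theta (d²=40792925.00)
P8 → Zeta (d²=97230760.00)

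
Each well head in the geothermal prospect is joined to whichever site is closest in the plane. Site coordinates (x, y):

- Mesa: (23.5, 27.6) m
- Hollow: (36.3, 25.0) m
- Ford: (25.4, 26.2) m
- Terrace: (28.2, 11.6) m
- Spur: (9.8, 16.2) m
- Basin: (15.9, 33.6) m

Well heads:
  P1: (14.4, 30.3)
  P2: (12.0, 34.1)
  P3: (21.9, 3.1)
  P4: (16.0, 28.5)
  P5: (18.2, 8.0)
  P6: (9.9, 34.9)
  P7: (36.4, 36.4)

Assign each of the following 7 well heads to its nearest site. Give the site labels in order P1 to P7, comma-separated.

P1 → Basin (d²=13.14)
P2 → Basin (d²=15.46)
P3 → Terrace (d²=111.94)
P4 → Basin (d²=26.02)
P5 → Terrace (d²=112.96)
P6 → Basin (d²=37.69)
P7 → Hollow (d²=129.97)

Basin, Basin, Terrace, Basin, Terrace, Basin, Hollow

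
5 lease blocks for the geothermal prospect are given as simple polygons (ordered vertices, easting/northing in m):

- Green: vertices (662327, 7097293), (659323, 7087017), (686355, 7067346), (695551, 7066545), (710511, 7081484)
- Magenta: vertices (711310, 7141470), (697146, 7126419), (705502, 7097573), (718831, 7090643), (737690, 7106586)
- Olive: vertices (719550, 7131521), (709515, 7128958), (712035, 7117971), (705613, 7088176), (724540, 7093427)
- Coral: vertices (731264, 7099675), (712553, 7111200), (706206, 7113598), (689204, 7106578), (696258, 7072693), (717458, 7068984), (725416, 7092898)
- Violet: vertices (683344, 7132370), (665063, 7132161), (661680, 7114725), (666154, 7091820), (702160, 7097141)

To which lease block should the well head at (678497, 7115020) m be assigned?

Violet

Cast a ray rightward from (678497, 7115020). For each polygon, the edges (by vertex number in listed order) whose endpoints lie on opposite sides of northing = 7115020, where each meets that height, and whether that is right or left of the point:
Green: no edge straddles that height → 0 crossings.
Magenta: 2–3 at easting≈700448.0 (right), 5–1 at easting≈731312.0 (right) → 2 crossings.
Olive: 3–4 at easting≈711398.9 (right), 5–1 at easting≈721711.5 (right) → 2 crossings.
Coral: no edge straddles that height → 0 crossings.
Violet: 2–3 at easting≈661737.2 (left), 5–1 at easting≈692610.7 (right) → 1 crossing.
Only Violet has an odd count, so the point is inside Violet.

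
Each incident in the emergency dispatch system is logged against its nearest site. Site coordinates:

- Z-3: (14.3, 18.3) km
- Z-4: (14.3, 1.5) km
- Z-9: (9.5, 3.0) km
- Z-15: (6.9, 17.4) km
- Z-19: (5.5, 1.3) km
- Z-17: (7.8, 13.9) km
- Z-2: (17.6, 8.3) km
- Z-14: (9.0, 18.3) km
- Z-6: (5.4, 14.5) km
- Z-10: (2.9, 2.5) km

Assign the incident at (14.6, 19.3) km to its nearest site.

Squared distances to each site:
Z-3: 1.090; Z-4: 316.930; Z-9: 291.700; Z-15: 62.900; Z-19: 406.810; Z-17: 75.400; Z-2: 130.000; Z-14: 32.360; Z-6: 107.680; Z-10: 419.130.
Minimum at Z-3.

Z-3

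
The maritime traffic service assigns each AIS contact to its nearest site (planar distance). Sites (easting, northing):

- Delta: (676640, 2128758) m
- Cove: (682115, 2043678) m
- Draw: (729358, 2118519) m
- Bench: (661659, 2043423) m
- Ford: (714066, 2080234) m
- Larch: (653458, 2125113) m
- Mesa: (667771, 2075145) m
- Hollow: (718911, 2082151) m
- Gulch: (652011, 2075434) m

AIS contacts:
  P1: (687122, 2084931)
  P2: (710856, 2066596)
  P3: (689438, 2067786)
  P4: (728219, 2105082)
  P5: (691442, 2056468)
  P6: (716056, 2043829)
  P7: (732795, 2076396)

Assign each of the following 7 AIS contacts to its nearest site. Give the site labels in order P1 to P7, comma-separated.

P1 → Mesa (d²=470226997.00)
P2 → Ford (d²=196299144.00)
P3 → Mesa (d²=523613770.00)
P4 → Draw (d²=181850290.00)
P5 → Cove (d²=250577029.00)
P6 → Cove (d²=1152014282.00)
P7 → Hollow (d²=225885481.00)

Mesa, Ford, Mesa, Draw, Cove, Cove, Hollow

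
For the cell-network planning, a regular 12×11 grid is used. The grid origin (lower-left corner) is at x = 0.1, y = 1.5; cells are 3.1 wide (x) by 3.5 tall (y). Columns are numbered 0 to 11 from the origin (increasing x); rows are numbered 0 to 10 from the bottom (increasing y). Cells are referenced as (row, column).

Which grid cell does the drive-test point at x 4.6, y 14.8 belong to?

Column index: ⌊(4.6 − 0.1) / 3.1⌋ = ⌊1.452⌋ = 1
Row offset from origin: ⌊(14.8 − 1.5) / 3.5⌋ = ⌊3.800⌋ = 3 → row 3

(3, 1)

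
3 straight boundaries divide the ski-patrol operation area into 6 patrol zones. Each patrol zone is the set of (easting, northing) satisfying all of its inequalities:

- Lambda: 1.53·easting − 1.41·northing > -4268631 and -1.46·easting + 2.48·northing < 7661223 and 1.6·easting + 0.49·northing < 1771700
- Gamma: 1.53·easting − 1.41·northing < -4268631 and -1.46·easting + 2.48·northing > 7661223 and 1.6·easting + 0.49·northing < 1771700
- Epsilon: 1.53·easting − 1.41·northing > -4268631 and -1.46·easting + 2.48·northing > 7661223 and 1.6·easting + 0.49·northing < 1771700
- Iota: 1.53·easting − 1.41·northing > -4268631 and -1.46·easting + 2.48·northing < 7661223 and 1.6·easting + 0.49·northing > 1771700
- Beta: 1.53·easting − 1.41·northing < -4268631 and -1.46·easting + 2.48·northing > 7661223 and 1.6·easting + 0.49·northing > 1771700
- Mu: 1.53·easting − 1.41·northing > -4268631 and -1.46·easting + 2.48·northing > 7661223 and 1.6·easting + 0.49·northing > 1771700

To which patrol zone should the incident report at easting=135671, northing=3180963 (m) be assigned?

1.53·135671 − 1.41·3180963 = -4277581.200, which is < -4268631
-1.46·135671 + 2.48·3180963 = 7690708.580, which is > 7661223
1.6·135671 + 0.49·3180963 = 1775745.470, which is > 1771700
This sign pattern matches Beta.

Beta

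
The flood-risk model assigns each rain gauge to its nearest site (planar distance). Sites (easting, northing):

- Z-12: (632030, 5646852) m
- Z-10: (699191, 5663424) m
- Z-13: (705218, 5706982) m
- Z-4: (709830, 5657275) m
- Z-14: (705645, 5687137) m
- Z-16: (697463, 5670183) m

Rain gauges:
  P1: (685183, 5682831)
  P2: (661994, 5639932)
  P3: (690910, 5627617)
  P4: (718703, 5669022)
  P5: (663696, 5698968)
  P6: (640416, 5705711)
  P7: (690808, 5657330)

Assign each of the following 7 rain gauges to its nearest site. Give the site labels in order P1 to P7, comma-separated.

Z-16, Z-12, Z-4, Z-4, Z-13, Z-12, Z-10

P1 → Z-16 (d²=310770304.00)
P2 → Z-12 (d²=945727696.00)
P3 → Z-4 (d²=1237563364.00)
P4 → Z-4 (d²=216722138.00)
P5 → Z-13 (d²=1788300680.00)
P6 → Z-12 (d²=3534706877.00)
P7 → Z-10 (d²=107411525.00)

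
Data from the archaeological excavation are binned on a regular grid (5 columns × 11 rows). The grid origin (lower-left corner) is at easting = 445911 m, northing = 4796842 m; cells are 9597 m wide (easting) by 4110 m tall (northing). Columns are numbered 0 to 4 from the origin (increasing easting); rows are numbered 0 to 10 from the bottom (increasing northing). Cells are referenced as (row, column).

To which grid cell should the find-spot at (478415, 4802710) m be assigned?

(1, 3)

Column index: ⌊(478415 − 445911) / 9597⌋ = ⌊3.387⌋ = 3
Row offset from origin: ⌊(4802710 − 4796842) / 4110⌋ = ⌊1.428⌋ = 1 → row 1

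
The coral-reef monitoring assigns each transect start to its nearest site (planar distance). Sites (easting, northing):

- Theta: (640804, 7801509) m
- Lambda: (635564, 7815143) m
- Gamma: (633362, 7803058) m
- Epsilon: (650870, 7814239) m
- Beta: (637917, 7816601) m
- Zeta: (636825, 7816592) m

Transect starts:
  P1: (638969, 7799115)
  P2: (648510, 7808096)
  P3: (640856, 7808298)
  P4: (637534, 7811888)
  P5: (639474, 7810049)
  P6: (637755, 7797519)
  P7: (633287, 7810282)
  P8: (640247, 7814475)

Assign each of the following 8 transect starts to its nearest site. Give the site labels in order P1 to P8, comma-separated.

P1 → Theta (d²=9098461.00)
P2 → Epsilon (d²=43306049.00)
P3 → Theta (d²=46093225.00)
P4 → Lambda (d²=14475925.00)
P5 → Lambda (d²=41236936.00)
P6 → Theta (d²=25216501.00)
P7 → Lambda (d²=28814050.00)
P8 → Beta (d²=9948776.00)

Theta, Epsilon, Theta, Lambda, Lambda, Theta, Lambda, Beta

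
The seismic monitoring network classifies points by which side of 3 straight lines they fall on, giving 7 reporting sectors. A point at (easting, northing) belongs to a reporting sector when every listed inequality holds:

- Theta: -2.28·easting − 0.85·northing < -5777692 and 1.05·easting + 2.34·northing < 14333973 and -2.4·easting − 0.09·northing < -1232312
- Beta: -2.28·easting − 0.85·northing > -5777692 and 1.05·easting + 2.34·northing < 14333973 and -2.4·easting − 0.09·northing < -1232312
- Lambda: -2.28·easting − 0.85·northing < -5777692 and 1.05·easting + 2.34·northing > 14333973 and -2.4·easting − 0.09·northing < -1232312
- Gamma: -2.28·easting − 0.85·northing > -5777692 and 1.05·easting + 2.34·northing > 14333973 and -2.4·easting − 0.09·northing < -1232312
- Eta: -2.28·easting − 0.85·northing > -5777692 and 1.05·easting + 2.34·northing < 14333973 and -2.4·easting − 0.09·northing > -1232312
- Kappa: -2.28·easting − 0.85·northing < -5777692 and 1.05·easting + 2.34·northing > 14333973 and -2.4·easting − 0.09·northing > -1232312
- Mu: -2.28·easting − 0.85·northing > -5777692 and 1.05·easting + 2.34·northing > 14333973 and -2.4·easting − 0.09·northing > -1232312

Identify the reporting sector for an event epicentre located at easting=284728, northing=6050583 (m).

Kappa

-2.28·284728 − 0.85·6050583 = -5792175.390, which is < -5777692
1.05·284728 + 2.34·6050583 = 14457328.620, which is > 14333973
-2.4·284728 − 0.09·6050583 = -1227899.670, which is > -1232312
This sign pattern matches Kappa.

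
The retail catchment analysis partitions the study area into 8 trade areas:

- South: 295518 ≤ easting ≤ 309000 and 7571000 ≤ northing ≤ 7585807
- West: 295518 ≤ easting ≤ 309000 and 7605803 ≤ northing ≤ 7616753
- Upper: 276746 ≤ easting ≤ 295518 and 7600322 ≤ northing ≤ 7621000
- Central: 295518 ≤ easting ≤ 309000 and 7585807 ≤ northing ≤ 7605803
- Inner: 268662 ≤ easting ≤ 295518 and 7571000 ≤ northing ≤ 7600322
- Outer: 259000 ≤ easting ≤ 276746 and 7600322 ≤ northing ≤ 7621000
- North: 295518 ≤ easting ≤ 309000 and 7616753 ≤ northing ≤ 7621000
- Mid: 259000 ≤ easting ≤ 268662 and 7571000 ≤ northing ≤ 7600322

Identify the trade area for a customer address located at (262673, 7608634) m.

Outer

The point has easting = 262673 and northing = 7608634.
Only Outer satisfies 259000 ≤ easting ≤ 276746 and 7600322 ≤ northing ≤ 7621000.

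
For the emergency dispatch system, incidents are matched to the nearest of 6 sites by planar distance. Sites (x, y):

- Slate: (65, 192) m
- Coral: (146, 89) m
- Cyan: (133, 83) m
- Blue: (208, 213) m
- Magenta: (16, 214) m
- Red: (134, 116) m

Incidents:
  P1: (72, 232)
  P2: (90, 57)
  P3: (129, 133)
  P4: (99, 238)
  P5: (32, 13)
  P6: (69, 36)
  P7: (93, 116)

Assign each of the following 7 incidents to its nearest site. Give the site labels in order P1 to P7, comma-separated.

Slate, Cyan, Red, Slate, Cyan, Cyan, Red

P1 → Slate (d²=1649.00)
P2 → Cyan (d²=2525.00)
P3 → Red (d²=314.00)
P4 → Slate (d²=3272.00)
P5 → Cyan (d²=15101.00)
P6 → Cyan (d²=6305.00)
P7 → Red (d²=1681.00)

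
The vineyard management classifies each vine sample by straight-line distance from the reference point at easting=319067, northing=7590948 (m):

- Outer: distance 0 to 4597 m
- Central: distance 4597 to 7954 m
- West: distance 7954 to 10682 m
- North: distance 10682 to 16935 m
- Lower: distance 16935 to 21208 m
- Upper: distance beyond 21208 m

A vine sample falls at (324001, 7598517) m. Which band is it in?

West

Distance = √((324001−319067)² + (7598517−7590948)²) = √(24344356.000 + 57289761.000) = 9035.160 m.
7954 ≤ 9035.160 < 10682 → West.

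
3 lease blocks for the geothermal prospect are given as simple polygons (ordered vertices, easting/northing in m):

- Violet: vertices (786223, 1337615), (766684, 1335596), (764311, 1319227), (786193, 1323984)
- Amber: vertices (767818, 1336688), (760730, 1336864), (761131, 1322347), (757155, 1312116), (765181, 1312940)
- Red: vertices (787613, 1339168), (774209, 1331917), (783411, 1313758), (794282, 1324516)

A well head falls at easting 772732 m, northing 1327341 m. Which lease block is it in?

Violet

Cast a ray rightward from (772732, 1327341). For each polygon, the edges (by vertex number in listed order) whose endpoints lie on opposite sides of northing = 1327341, where each meets that height, and whether that is right or left of the point:
Violet: 2–3 at easting≈765487.3 (left), 4–1 at easting≈786200.4 (right) → 1 crossing.
Amber: 2–3 at easting≈760993.1 (left), 5–1 at easting≈766780.1 (left) → 0 crossings.
Red: 2–3 at easting≈776527.9 (right), 4–1 at easting≈792996.2 (right) → 2 crossings.
Only Violet has an odd count, so the point is inside Violet.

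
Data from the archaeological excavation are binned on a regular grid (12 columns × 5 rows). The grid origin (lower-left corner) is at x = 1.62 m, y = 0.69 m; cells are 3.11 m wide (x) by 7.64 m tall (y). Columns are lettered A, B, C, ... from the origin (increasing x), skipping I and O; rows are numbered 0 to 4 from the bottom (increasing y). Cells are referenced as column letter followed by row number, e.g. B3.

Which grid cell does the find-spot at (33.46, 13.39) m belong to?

L1

Column index: ⌊(33.46 − 1.62) / 3.11⌋ = ⌊10.238⌋ = 10 → column L
Row offset from origin: ⌊(13.39 − 0.69) / 7.64⌋ = ⌊1.662⌋ = 1 → row 1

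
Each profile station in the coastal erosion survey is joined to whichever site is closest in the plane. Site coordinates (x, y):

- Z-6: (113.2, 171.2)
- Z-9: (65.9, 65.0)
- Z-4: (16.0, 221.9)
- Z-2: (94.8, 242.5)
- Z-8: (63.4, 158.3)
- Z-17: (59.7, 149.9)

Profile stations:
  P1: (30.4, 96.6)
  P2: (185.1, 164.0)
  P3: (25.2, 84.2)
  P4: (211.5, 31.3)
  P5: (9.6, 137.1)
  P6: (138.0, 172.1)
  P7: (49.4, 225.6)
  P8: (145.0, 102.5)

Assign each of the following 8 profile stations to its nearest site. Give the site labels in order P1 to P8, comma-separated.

Z-9, Z-6, Z-9, Z-9, Z-17, Z-6, Z-4, Z-6

P1 → Z-9 (d²=2258.81)
P2 → Z-6 (d²=5221.45)
P3 → Z-9 (d²=2025.13)
P4 → Z-9 (d²=22335.05)
P5 → Z-17 (d²=2673.85)
P6 → Z-6 (d²=615.85)
P7 → Z-4 (d²=1129.25)
P8 → Z-6 (d²=5730.93)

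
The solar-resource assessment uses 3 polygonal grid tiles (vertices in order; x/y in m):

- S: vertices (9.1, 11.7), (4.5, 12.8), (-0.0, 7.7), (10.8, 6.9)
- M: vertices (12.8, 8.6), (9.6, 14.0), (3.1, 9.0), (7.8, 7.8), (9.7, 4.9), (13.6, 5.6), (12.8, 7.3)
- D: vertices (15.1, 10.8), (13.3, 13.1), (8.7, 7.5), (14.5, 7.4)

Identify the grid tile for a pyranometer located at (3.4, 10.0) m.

Cast a ray rightward from (3.4, 10.0). For each polygon, the edges (by vertex number in listed order) whose endpoints lie on opposite sides of y = 10.0, where each meets that height, and whether that is right or left of the point:
S: 2–3 at x≈2.03 (left), 4–1 at x≈9.70 (right) → 1 crossing.
M: 1–2 at x≈11.97 (right), 2–3 at x≈4.40 (right) → 2 crossings.
D: 2–3 at x≈10.75 (right), 4–1 at x≈14.96 (right) → 2 crossings.
Only S has an odd count, so the point is inside S.

S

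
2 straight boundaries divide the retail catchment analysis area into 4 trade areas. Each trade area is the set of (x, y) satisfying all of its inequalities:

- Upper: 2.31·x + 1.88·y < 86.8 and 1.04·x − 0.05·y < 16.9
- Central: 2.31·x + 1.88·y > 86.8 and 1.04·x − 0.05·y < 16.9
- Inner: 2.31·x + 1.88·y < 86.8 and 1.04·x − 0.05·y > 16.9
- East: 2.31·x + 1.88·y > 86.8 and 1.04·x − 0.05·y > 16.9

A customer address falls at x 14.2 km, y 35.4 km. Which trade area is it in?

2.31·14.2 + 1.88·35.4 = 99.354, which is > 86.8
1.04·14.2 − 0.05·35.4 = 12.998, which is < 16.9
This sign pattern matches Central.

Central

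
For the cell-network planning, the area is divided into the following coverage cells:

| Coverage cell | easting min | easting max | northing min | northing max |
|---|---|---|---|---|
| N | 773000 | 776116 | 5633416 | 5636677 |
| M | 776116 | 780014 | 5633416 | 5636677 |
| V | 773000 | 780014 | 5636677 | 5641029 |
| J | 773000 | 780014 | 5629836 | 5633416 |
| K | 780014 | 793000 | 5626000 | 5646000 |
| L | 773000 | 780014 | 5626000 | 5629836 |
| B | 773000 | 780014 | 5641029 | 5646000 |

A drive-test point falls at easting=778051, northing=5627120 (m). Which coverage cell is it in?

L

The point has easting = 778051 and northing = 5627120.
Only L satisfies 773000 ≤ easting ≤ 780014 and 5626000 ≤ northing ≤ 5629836.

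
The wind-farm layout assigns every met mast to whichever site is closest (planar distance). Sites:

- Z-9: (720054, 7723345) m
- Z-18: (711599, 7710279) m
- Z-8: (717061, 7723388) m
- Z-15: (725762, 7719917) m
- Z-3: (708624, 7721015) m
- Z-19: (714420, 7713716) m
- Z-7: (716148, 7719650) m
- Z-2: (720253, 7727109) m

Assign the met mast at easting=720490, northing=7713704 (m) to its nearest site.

Z-19

Squared distances to each site:
Z-9: 93138977.000; Z-18: 90780506.000; Z-8: 105537897.000; Z-15: 66395353.000; Z-3: 194252677.000; Z-19: 36845044.000; Z-7: 54207880.000; Z-2: 179750194.000.
Minimum at Z-19.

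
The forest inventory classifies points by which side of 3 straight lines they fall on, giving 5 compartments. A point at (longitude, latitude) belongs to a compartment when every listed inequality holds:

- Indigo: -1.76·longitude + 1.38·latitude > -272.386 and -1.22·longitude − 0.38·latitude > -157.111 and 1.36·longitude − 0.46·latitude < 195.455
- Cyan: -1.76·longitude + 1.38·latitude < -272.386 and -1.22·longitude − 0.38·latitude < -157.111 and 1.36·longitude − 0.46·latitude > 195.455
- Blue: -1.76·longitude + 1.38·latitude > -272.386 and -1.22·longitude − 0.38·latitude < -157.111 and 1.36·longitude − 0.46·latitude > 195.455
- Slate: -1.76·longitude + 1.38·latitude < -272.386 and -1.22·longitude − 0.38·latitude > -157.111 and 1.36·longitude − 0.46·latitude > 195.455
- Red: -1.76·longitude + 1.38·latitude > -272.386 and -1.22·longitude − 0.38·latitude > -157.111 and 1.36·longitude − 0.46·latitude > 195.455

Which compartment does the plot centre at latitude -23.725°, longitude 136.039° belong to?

-1.76·136.039 + 1.38·-23.725 = -272.169, which is > -272.386
-1.22·136.039 − 0.38·-23.725 = -156.952, which is > -157.111
1.36·136.039 − 0.46·-23.725 = 195.927, which is > 195.455
This sign pattern matches Red.

Red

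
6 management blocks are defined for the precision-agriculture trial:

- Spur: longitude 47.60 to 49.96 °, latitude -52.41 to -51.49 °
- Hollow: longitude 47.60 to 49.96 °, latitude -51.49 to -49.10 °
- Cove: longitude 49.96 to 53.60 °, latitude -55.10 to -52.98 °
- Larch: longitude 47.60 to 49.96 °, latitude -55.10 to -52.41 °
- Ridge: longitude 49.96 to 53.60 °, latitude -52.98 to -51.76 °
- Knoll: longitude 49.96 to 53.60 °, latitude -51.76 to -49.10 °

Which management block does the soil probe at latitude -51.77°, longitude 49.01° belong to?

Spur

The point has longitude = 49.01 and latitude = -51.77.
Only Spur satisfies 47.60 ≤ longitude ≤ 49.96 and -52.41 ≤ latitude ≤ -51.49.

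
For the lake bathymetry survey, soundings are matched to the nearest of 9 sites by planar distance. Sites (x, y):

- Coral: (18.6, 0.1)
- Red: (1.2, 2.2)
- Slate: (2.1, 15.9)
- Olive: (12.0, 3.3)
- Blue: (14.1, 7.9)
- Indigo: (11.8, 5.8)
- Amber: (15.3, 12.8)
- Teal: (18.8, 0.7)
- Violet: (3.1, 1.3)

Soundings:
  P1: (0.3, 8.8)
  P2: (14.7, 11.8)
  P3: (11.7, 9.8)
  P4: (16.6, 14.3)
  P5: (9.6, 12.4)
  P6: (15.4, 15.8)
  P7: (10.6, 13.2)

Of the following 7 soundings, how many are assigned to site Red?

P1 → Red
P2 → Amber
P3 → Blue
P4 → Amber
P5 → Amber
P6 → Amber
P7 → Amber
1 of the 7 goes to Red.

1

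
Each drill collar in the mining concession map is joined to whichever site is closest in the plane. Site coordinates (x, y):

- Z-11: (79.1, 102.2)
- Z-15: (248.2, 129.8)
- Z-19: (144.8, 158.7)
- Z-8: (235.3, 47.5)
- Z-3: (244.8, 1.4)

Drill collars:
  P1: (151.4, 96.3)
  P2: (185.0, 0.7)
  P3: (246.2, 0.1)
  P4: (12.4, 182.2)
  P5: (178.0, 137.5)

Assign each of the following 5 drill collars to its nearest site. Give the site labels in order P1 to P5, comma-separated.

P1 → Z-19 (d²=3937.32)
P2 → Z-3 (d²=3576.53)
P3 → Z-3 (d²=3.65)
P4 → Z-11 (d²=10848.89)
P5 → Z-19 (d²=1551.68)

Z-19, Z-3, Z-3, Z-11, Z-19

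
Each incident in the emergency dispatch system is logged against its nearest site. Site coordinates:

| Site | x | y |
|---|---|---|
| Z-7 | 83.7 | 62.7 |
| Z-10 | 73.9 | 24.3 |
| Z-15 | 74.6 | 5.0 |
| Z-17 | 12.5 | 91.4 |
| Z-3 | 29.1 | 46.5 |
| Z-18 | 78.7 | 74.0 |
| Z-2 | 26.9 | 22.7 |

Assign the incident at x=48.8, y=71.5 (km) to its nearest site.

Z-18

Squared distances to each site:
Z-7: 1295.450; Z-10: 2857.850; Z-15: 5087.890; Z-17: 1713.700; Z-3: 1013.090; Z-18: 900.260; Z-2: 2861.050.
Minimum at Z-18.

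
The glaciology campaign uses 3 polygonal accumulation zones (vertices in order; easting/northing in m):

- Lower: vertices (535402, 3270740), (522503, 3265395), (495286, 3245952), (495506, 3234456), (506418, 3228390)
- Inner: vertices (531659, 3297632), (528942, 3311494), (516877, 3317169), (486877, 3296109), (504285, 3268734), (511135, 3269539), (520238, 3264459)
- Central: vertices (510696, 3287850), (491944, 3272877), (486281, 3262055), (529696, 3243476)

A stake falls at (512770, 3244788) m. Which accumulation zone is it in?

Cast a ray rightward from (512770, 3244788). For each polygon, the edges (by vertex number in listed order) whose endpoints lie on opposite sides of northing = 3244788, where each meets that height, and whether that is right or left of the point:
Lower: 3–4 at easting≈495308.3 (left), 5–1 at easting≈517640.7 (right) → 1 crossing.
Inner: no edge straddles that height → 0 crossings.
Central: 3–4 at easting≈526630.1 (right), 4–1 at easting≈529134.2 (right) → 2 crossings.
Only Lower has an odd count, so the point is inside Lower.

Lower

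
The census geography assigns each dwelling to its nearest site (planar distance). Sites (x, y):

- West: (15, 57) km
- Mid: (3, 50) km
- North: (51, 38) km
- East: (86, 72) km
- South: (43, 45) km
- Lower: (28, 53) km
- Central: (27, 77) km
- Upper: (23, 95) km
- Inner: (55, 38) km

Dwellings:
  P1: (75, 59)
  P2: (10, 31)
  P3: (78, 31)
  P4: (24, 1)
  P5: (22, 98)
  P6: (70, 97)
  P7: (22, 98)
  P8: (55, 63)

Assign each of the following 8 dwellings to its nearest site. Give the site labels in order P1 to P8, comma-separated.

East, Mid, Inner, North, Upper, East, Upper, South

P1 → East (d²=290.00)
P2 → Mid (d²=410.00)
P3 → Inner (d²=578.00)
P4 → North (d²=2098.00)
P5 → Upper (d²=10.00)
P6 → East (d²=881.00)
P7 → Upper (d²=10.00)
P8 → South (d²=468.00)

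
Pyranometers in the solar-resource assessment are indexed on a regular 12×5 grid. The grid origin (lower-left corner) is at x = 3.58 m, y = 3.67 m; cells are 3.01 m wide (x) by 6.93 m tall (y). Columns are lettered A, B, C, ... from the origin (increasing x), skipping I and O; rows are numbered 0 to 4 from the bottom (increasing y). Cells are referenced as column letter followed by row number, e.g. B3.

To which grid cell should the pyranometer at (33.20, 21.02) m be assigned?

Column index: ⌊(33.20 − 3.58) / 3.01⌋ = ⌊9.841⌋ = 9 → column K
Row offset from origin: ⌊(21.02 − 3.67) / 6.93⌋ = ⌊2.504⌋ = 2 → row 2

K2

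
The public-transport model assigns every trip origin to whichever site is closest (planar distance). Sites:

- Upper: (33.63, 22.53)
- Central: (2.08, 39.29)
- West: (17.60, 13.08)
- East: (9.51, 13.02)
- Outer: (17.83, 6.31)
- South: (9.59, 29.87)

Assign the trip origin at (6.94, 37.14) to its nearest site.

Squared distances to each site:
Upper: 925.808; Central: 28.242; West: 692.519; East: 588.379; Outer: 1069.081; South: 59.875.
Minimum at Central.

Central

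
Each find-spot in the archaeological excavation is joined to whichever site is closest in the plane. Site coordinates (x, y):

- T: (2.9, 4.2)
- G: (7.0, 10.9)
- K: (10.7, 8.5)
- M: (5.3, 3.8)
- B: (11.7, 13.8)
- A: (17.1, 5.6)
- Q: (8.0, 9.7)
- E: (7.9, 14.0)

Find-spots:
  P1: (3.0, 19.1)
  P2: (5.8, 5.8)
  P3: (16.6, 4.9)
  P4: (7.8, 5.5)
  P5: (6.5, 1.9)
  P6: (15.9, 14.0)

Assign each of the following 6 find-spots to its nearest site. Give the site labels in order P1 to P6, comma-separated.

E, M, A, M, M, B

P1 → E (d²=50.02)
P2 → M (d²=4.25)
P3 → A (d²=0.74)
P4 → M (d²=9.14)
P5 → M (d²=5.05)
P6 → B (d²=17.68)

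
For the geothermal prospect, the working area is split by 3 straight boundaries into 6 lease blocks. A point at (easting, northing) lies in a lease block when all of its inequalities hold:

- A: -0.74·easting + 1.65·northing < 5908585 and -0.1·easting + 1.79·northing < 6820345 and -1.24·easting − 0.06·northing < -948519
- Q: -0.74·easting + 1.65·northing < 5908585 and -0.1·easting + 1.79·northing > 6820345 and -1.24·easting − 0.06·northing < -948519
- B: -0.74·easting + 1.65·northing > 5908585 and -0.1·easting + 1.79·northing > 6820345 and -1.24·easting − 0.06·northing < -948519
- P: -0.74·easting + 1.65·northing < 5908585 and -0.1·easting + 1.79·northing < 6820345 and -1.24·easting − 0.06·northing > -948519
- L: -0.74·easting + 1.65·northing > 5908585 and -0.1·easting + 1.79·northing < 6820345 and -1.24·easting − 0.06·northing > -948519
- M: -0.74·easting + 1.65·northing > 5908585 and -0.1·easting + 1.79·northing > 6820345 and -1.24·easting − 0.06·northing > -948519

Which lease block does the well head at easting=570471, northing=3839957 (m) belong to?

-0.74·570471 + 1.65·3839957 = 5913780.510, which is > 5908585
-0.1·570471 + 1.79·3839957 = 6816475.930, which is < 6820345
-1.24·570471 − 0.06·3839957 = -937781.460, which is > -948519
This sign pattern matches L.

L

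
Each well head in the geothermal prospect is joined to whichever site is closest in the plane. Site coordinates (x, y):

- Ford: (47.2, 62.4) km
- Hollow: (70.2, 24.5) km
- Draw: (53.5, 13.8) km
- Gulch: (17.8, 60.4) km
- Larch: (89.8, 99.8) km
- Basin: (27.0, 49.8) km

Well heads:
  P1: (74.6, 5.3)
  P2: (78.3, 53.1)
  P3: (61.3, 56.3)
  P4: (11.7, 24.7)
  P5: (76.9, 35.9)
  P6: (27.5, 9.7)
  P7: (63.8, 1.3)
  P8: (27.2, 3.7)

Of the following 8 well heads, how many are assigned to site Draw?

3

P1 → Hollow
P2 → Hollow
P3 → Ford
P4 → Basin
P5 → Hollow
P6 → Draw
P7 → Draw
P8 → Draw
3 of the 8 go to Draw.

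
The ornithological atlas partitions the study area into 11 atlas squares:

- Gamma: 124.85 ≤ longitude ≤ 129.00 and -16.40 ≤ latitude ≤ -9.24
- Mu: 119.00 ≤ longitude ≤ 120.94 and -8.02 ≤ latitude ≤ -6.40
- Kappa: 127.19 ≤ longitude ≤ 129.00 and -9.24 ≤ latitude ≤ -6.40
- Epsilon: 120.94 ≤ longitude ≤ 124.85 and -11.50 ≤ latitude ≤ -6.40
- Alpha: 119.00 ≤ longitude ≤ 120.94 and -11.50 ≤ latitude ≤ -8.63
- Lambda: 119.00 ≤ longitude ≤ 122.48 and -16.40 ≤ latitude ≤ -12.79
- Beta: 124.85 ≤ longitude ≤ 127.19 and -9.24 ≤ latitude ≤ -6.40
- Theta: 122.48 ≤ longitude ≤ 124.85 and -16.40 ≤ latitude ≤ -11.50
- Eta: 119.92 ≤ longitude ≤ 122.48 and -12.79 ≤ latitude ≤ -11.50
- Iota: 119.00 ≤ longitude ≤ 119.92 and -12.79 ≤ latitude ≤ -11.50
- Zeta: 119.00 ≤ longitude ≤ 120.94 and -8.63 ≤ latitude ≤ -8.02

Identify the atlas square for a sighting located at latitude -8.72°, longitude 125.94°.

The point has longitude = 125.94 and latitude = -8.72.
Only Beta satisfies 124.85 ≤ longitude ≤ 127.19 and -9.24 ≤ latitude ≤ -6.40.

Beta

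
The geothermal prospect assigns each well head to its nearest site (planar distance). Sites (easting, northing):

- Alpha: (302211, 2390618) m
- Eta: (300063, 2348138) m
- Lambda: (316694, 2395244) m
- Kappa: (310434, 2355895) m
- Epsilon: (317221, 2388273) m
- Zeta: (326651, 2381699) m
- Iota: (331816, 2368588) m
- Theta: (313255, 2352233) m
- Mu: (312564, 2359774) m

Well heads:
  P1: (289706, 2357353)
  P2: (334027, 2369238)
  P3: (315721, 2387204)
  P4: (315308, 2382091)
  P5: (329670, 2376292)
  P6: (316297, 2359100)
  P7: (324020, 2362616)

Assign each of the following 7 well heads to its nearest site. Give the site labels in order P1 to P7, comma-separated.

P1 → Eta (d²=192183674.00)
P2 → Iota (d²=5311021.00)
P3 → Epsilon (d²=3392761.00)
P4 → Epsilon (d²=41876693.00)
P5 → Zeta (d²=38350010.00)
P6 → Mu (d²=14389565.00)
P7 → Iota (d²=96442400.00)

Eta, Iota, Epsilon, Epsilon, Zeta, Mu, Iota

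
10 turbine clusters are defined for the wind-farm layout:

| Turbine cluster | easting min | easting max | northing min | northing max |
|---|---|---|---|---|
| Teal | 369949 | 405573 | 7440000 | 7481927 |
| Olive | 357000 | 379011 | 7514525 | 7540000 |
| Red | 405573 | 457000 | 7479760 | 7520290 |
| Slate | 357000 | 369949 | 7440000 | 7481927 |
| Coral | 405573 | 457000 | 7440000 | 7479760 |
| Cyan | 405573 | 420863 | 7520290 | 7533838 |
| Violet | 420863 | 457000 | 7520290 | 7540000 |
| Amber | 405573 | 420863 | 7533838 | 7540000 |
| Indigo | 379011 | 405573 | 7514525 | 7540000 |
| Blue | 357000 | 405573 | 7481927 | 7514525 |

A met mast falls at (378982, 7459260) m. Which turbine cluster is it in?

The point has easting = 378982 and northing = 7459260.
Only Teal satisfies 369949 ≤ easting ≤ 405573 and 7440000 ≤ northing ≤ 7481927.

Teal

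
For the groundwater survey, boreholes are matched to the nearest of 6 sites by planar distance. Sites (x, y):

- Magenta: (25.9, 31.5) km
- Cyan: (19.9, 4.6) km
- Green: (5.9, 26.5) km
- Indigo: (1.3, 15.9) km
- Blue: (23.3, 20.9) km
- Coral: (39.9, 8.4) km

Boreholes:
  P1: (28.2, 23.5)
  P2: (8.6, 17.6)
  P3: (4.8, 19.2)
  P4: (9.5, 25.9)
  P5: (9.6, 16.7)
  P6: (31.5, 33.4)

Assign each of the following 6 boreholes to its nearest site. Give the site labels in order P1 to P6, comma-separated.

Blue, Indigo, Indigo, Green, Indigo, Magenta

P1 → Blue (d²=30.77)
P2 → Indigo (d²=56.18)
P3 → Indigo (d²=23.14)
P4 → Green (d²=13.32)
P5 → Indigo (d²=69.53)
P6 → Magenta (d²=34.97)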